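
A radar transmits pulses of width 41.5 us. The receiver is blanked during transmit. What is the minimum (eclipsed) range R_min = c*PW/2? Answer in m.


R_min = 3e8 * 41.5e-6 / 2 = 6225.0 m

6225.0 m


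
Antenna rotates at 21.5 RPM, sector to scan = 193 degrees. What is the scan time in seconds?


t = 193 / (21.5 * 360) * 60 = 1.5 s

1.5 s


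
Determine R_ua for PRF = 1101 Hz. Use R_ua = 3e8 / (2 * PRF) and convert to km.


R_ua = 3e8 / (2 * 1101) = 136239.8 m = 136.2 km

136.2 km


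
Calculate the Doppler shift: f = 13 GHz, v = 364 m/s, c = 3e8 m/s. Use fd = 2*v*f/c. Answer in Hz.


fd = 2 * 364 * 13000000000.0 / 3e8 = 31546.7 Hz

31546.7 Hz


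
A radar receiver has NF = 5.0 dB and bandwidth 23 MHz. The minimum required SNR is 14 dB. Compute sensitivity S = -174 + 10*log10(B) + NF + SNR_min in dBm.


10*log10(23000000.0) = 73.62
S = -174 + 73.62 + 5.0 + 14 = -81.4 dBm

-81.4 dBm


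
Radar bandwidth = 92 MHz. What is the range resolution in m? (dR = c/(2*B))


dR = 3e8 / (2 * 92000000.0) = 1.63 m

1.63 m


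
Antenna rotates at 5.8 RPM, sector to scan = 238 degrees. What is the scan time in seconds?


t = 238 / (5.8 * 360) * 60 = 6.84 s

6.84 s


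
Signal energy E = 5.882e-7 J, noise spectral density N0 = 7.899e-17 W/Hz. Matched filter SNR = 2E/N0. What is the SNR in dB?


SNR_lin = 2 * 5.882e-7 / 7.899e-17 = 1.489e10
SNR_dB = 10*log10(1.489e10) = 101.7 dB

101.7 dB


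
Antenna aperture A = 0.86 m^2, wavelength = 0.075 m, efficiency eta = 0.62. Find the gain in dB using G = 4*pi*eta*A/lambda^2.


G_linear = 4*pi*0.62*0.86/0.075^2 = 1191.18
G_dB = 10*log10(1191.18) = 30.8 dB

30.8 dB


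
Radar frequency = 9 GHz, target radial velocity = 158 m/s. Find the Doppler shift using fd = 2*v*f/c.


fd = 2 * 158 * 9000000000.0 / 3e8 = 9480.0 Hz

9480.0 Hz


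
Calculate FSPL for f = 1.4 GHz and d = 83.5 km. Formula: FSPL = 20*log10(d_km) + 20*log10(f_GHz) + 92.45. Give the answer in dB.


20*log10(83.5) = 38.43
20*log10(1.4) = 2.92
FSPL = 133.8 dB

133.8 dB


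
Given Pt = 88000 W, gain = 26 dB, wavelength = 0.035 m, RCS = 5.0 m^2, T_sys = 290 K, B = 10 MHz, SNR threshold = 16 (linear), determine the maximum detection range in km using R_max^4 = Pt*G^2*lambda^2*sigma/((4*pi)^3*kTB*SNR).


G_lin = 10^(26/10) = 398.107171
R^4 = 88000 * 398.107171^2 * 0.035^2 * 5.0 / ((4*pi)^3 * 1.38e-23 * 290 * 10000000.0 * 16)
R^4 = 6.72298e16 m^4
R_max = (6.72298e16)^(1/4) = 16102.4 m = 16.1 km

16.1 km


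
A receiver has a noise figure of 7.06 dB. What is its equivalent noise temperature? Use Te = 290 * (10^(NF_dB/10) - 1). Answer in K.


NF_lin = 10^(7.06/10) = 5.081594
Te = 290 * (5.081594 - 1) = 1183.7 K

1183.7 K


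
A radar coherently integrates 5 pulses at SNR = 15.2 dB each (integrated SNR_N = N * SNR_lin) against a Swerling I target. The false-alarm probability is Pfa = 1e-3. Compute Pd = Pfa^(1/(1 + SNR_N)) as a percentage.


SNR_lin = 10^(15.2/10) = 33.11311
SNR_N = 5 * 33.11311 = 165.56555
1/(1 + SNR_N) = 1/166.56555 = 0.0060036
Pd = (1e-3)^0.0060036 = 0.95938
Pd = 95.9%

95.9%


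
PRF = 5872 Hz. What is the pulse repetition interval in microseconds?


PRI = 1/5872 = 0.0001702997 s = 170.3 us

170.3 us


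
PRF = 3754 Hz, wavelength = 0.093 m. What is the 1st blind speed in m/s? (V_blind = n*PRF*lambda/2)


V_blind = 1 * 3754 * 0.093 / 2 = 174.6 m/s

174.6 m/s


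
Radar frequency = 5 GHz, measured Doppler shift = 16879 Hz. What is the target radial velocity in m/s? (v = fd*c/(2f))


v = 16879 * 3e8 / (2 * 5000000000.0) = 506.4 m/s

506.4 m/s


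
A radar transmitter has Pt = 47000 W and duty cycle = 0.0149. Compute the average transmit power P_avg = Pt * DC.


P_avg = 47000 * 0.0149 = 700.3 W

700.3 W


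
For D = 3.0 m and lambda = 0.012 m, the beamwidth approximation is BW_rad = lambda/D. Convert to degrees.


BW_rad = 0.012 / 3.0 = 0.004
BW_deg = 0.23 degrees

0.23 degrees


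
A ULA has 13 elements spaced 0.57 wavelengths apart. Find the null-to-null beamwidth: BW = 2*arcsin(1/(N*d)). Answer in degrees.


1/(N*d) = 1/(13*0.57) = 0.134953
BW = 2*arcsin(0.134953) = 15.5 degrees

15.5 degrees


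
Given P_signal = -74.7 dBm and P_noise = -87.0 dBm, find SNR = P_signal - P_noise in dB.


SNR = -74.7 - (-87.0) = 12.3 dB

12.3 dB


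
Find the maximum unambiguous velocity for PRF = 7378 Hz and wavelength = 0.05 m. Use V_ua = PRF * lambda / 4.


V_ua = 7378 * 0.05 / 4 = 92.2 m/s

92.2 m/s


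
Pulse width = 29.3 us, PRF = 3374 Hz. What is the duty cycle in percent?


DC = 29.3e-6 * 3374 * 100 = 9.89%

9.89%


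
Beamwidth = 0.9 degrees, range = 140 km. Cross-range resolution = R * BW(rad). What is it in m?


BW_rad = 0.015707963
CR = 140000 * 0.015707963 = 2199.1 m

2199.1 m


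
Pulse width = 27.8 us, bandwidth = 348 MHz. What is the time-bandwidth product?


TBP = 27.8 * 348 = 9674.4

9674.4


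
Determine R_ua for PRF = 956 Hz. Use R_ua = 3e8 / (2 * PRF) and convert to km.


R_ua = 3e8 / (2 * 956) = 156903.8 m = 156.9 km

156.9 km


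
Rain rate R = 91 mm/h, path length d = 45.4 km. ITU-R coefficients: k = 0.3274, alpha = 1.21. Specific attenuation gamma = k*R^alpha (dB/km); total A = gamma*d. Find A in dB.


gamma = 0.3274 * 91^1.21 = 76.827864 dB/km
A = 76.827864 * 45.4 = 3487.99 dB

3487.99 dB


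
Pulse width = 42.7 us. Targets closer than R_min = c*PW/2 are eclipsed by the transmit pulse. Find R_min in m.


R_min = 3e8 * 42.7e-6 / 2 = 6405.0 m

6405.0 m


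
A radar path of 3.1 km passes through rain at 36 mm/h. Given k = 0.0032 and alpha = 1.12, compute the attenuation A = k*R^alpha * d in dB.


gamma = 0.0032 * 36^1.12 = 0.177096 dB/km
A = 0.177096 * 3.1 = 0.55 dB

0.55 dB


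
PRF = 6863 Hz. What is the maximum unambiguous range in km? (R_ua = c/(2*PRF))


R_ua = 3e8 / (2 * 6863) = 21856.3 m = 21.9 km

21.9 km


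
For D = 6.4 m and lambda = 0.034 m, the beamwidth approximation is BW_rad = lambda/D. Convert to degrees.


BW_rad = 0.034 / 6.4 = 0.005313
BW_deg = 0.3 degrees

0.3 degrees


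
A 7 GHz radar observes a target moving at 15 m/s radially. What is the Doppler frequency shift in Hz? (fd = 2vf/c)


fd = 2 * 15 * 7000000000.0 / 3e8 = 700.0 Hz

700.0 Hz


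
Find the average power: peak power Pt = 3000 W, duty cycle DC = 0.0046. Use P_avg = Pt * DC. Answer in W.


P_avg = 3000 * 0.0046 = 13.8 W

13.8 W


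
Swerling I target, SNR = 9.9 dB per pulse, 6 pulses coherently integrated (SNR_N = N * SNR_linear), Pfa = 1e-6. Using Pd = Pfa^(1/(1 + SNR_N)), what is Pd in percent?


SNR_lin = 10^(9.9/10) = 9.77237
SNR_N = 6 * 9.77237 = 58.63422
1/(1 + SNR_N) = 1/59.63422 = 0.0167689
Pd = (1e-6)^0.0167689 = 0.79321
Pd = 79.3%

79.3%


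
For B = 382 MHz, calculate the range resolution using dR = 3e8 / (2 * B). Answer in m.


dR = 3e8 / (2 * 382000000.0) = 0.39 m

0.39 m


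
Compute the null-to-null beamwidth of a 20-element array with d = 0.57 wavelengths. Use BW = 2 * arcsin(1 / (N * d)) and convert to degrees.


1/(N*d) = 1/(20*0.57) = 0.087719
BW = 2*arcsin(0.087719) = 10.1 degrees

10.1 degrees


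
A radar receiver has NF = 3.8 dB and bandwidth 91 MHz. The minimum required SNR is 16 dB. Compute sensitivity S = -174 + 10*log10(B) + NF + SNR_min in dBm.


10*log10(91000000.0) = 79.59
S = -174 + 79.59 + 3.8 + 16 = -74.6 dBm

-74.6 dBm


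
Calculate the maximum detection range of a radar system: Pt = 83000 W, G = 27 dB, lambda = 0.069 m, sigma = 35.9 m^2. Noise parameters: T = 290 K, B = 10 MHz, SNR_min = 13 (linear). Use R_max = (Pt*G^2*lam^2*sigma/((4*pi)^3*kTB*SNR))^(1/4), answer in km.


G_lin = 10^(27/10) = 501.187234
R^4 = 83000 * 501.187234^2 * 0.069^2 * 35.9 / ((4*pi)^3 * 1.38e-23 * 290 * 10000000.0 * 13)
R^4 = 3.4516e18 m^4
R_max = (3.4516e18)^(1/4) = 43102.8 m = 43.1 km

43.1 km


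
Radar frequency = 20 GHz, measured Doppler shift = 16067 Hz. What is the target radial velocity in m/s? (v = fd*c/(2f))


v = 16067 * 3e8 / (2 * 20000000000.0) = 120.5 m/s

120.5 m/s


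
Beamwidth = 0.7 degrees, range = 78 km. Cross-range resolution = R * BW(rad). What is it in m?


BW_rad = 0.012217305
CR = 78000 * 0.012217305 = 952.9 m

952.9 m


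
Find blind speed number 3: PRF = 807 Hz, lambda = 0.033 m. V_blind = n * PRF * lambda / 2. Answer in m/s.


V_blind = 3 * 807 * 0.033 / 2 = 39.9 m/s

39.9 m/s


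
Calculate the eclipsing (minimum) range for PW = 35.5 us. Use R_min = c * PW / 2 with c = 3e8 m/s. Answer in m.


R_min = 3e8 * 35.5e-6 / 2 = 5325.0 m

5325.0 m


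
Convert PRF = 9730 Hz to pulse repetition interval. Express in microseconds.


PRI = 1/9730 = 0.0001027749 s = 102.8 us

102.8 us


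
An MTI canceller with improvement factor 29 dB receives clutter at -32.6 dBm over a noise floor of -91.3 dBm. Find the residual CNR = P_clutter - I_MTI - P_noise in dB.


CNR = -32.6 - 29 - (-91.3) = 29.7 dB

29.7 dB


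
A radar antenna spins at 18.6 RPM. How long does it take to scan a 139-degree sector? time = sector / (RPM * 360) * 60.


t = 139 / (18.6 * 360) * 60 = 1.25 s

1.25 s


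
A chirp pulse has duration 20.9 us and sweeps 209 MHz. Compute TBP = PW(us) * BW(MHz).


TBP = 20.9 * 209 = 4368.1

4368.1


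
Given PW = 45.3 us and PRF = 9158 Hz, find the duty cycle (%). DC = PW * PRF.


DC = 45.3e-6 * 9158 * 100 = 41.49%

41.49%


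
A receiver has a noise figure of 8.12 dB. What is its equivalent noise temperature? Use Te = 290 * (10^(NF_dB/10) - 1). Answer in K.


NF_lin = 10^(8.12/10) = 6.486344
Te = 290 * (6.486344 - 1) = 1591.0 K

1591.0 K


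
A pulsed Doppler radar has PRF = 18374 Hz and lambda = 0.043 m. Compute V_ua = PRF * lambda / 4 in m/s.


V_ua = 18374 * 0.043 / 4 = 197.5 m/s

197.5 m/s


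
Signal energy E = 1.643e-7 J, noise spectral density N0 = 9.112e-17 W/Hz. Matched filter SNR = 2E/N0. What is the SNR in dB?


SNR_lin = 2 * 1.643e-7 / 9.112e-17 = 3.606e9
SNR_dB = 10*log10(3.606e9) = 95.6 dB

95.6 dB


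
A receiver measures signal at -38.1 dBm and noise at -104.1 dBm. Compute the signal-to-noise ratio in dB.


SNR = -38.1 - (-104.1) = 66.0 dB

66.0 dB


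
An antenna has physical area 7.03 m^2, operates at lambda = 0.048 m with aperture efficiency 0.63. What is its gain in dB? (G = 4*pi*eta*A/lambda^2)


G_linear = 4*pi*0.63*7.03/0.048^2 = 24155.9
G_dB = 10*log10(24155.9) = 43.8 dB

43.8 dB


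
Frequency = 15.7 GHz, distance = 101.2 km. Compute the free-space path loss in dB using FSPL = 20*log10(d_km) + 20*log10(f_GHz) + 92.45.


20*log10(101.2) = 40.1
20*log10(15.7) = 23.92
FSPL = 156.5 dB

156.5 dB


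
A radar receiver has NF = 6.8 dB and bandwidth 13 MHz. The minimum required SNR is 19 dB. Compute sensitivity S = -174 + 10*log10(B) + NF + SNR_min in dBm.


10*log10(13000000.0) = 71.14
S = -174 + 71.14 + 6.8 + 19 = -77.1 dBm

-77.1 dBm


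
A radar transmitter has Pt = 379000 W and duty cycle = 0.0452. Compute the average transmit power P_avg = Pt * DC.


P_avg = 379000 * 0.0452 = 17130.8 W

17130.8 W


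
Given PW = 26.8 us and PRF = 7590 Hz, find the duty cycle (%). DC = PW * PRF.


DC = 26.8e-6 * 7590 * 100 = 20.34%

20.34%


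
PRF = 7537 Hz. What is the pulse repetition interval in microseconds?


PRI = 1/7537 = 0.0001326788 s = 132.7 us

132.7 us


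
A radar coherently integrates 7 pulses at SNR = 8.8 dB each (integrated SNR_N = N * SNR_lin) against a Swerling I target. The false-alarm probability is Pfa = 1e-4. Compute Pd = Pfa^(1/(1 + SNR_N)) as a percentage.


SNR_lin = 10^(8.8/10) = 7.58578
SNR_N = 7 * 7.58578 = 53.10046
1/(1 + SNR_N) = 1/54.10046 = 0.0184841
Pd = (1e-4)^0.0184841 = 0.84346
Pd = 84.3%

84.3%


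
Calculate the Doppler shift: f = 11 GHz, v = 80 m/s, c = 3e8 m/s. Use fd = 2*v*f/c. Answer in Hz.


fd = 2 * 80 * 11000000000.0 / 3e8 = 5866.7 Hz

5866.7 Hz


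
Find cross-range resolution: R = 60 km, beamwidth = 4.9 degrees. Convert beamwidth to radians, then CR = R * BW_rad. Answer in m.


BW_rad = 0.085521133
CR = 60000 * 0.085521133 = 5131.3 m

5131.3 m


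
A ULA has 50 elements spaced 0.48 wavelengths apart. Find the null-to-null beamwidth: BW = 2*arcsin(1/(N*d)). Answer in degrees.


1/(N*d) = 1/(50*0.48) = 0.041667
BW = 2*arcsin(0.041667) = 4.8 degrees

4.8 degrees


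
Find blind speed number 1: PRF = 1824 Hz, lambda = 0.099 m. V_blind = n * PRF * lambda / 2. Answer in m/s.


V_blind = 1 * 1824 * 0.099 / 2 = 90.3 m/s

90.3 m/s


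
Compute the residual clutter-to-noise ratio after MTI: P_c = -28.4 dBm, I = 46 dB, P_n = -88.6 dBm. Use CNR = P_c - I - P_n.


CNR = -28.4 - 46 - (-88.6) = 14.2 dB

14.2 dB


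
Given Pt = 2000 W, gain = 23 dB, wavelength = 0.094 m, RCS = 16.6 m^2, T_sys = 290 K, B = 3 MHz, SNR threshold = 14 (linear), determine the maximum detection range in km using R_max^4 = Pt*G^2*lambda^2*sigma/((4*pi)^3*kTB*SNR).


G_lin = 10^(23/10) = 199.526231
R^4 = 2000 * 199.526231^2 * 0.094^2 * 16.6 / ((4*pi)^3 * 1.38e-23 * 290 * 3000000.0 * 14)
R^4 = 3.50137e16 m^4
R_max = (3.50137e16)^(1/4) = 13679.2 m = 13.7 km

13.7 km


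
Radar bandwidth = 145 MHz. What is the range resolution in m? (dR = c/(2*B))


dR = 3e8 / (2 * 145000000.0) = 1.03 m

1.03 m


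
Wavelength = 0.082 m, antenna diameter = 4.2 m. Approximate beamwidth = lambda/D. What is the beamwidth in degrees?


BW_rad = 0.082 / 4.2 = 0.019524
BW_deg = 1.12 degrees

1.12 degrees


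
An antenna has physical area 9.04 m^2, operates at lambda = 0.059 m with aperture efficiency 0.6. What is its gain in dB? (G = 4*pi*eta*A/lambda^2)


G_linear = 4*pi*0.6*9.04/0.059^2 = 19580.58
G_dB = 10*log10(19580.58) = 42.9 dB

42.9 dB


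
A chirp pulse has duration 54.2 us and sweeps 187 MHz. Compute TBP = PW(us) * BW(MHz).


TBP = 54.2 * 187 = 10135.4

10135.4


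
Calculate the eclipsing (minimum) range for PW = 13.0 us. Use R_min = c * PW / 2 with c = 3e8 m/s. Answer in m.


R_min = 3e8 * 13.0e-6 / 2 = 1950.0 m

1950.0 m


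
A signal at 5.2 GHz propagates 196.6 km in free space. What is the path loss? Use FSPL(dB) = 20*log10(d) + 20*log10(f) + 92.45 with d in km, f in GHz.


20*log10(196.6) = 45.87
20*log10(5.2) = 14.32
FSPL = 152.6 dB

152.6 dB


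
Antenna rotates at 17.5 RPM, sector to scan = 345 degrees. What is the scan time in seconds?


t = 345 / (17.5 * 360) * 60 = 3.29 s

3.29 s


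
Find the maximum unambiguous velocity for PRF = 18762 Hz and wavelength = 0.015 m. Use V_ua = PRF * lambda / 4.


V_ua = 18762 * 0.015 / 4 = 70.4 m/s

70.4 m/s


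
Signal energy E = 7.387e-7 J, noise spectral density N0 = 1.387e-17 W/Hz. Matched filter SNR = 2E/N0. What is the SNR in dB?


SNR_lin = 2 * 7.387e-7 / 1.387e-17 = 1.065e11
SNR_dB = 10*log10(1.065e11) = 110.3 dB

110.3 dB


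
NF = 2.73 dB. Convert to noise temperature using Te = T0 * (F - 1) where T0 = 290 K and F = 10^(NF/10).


NF_lin = 10^(2.73/10) = 1.874995
Te = 290 * (1.874995 - 1) = 253.7 K

253.7 K


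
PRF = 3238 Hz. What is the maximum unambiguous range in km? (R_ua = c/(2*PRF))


R_ua = 3e8 / (2 * 3238) = 46324.9 m = 46.3 km

46.3 km


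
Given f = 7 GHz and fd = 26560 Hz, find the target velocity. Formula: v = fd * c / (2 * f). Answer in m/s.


v = 26560 * 3e8 / (2 * 7000000000.0) = 569.1 m/s

569.1 m/s


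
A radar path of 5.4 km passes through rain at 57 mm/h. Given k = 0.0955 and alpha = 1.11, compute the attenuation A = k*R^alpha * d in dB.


gamma = 0.0955 * 57^1.11 = 8.492283 dB/km
A = 8.492283 * 5.4 = 45.86 dB

45.86 dB


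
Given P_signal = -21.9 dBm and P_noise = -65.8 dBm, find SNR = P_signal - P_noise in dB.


SNR = -21.9 - (-65.8) = 43.9 dB

43.9 dB


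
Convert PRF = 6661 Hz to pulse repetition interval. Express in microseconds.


PRI = 1/6661 = 0.0001501276 s = 150.1 us

150.1 us


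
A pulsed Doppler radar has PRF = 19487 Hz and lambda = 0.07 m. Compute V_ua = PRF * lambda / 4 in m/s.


V_ua = 19487 * 0.07 / 4 = 341.0 m/s

341.0 m/s


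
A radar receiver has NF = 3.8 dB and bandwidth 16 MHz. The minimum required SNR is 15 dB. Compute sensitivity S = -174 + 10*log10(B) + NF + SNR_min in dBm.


10*log10(16000000.0) = 72.04
S = -174 + 72.04 + 3.8 + 15 = -83.2 dBm

-83.2 dBm


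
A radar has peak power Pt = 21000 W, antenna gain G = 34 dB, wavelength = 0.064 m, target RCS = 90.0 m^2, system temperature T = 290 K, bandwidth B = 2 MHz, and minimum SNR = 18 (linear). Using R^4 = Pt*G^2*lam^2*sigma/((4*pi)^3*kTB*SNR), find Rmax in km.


G_lin = 10^(34/10) = 2511.886432
R^4 = 21000 * 2511.886432^2 * 0.064^2 * 90.0 / ((4*pi)^3 * 1.38e-23 * 290 * 2000000.0 * 18)
R^4 = 1.70849e20 m^4
R_max = (1.70849e20)^(1/4) = 114328.1 m = 114.3 km

114.3 km


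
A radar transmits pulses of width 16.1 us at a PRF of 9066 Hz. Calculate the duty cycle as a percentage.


DC = 16.1e-6 * 9066 * 100 = 14.6%

14.6%


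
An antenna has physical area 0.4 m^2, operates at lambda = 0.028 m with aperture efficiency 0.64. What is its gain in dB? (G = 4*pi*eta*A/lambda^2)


G_linear = 4*pi*0.64*0.4/0.028^2 = 4103.3
G_dB = 10*log10(4103.3) = 36.1 dB

36.1 dB


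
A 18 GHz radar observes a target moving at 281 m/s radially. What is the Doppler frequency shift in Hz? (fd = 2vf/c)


fd = 2 * 281 * 18000000000.0 / 3e8 = 33720.0 Hz

33720.0 Hz


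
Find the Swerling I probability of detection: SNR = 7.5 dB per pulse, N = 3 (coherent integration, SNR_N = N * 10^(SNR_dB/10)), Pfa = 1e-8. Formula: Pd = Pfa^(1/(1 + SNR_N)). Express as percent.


SNR_lin = 10^(7.5/10) = 5.62341
SNR_N = 3 * 5.62341 = 16.87023
1/(1 + SNR_N) = 1/17.87023 = 0.055959
Pd = (1e-8)^0.055959 = 0.35672
Pd = 35.7%

35.7%


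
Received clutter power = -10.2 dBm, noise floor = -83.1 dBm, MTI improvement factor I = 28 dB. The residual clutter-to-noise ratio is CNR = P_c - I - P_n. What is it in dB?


CNR = -10.2 - 28 - (-83.1) = 44.9 dB

44.9 dB


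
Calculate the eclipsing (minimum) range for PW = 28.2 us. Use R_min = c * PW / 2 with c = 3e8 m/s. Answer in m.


R_min = 3e8 * 28.2e-6 / 2 = 4230.0 m

4230.0 m


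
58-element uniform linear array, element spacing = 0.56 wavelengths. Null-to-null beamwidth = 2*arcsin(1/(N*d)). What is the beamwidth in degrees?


1/(N*d) = 1/(58*0.56) = 0.030788
BW = 2*arcsin(0.030788) = 3.5 degrees

3.5 degrees


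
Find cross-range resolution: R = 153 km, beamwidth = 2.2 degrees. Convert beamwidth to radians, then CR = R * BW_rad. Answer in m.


BW_rad = 0.038397244
CR = 153000 * 0.038397244 = 5874.8 m

5874.8 m


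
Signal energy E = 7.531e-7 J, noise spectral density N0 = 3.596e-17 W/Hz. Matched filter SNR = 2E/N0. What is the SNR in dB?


SNR_lin = 2 * 7.531e-7 / 3.596e-17 = 4.189e10
SNR_dB = 10*log10(4.189e10) = 106.2 dB

106.2 dB


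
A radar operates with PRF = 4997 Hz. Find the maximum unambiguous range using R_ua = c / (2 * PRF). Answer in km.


R_ua = 3e8 / (2 * 4997) = 30018.0 m = 30.0 km

30.0 km


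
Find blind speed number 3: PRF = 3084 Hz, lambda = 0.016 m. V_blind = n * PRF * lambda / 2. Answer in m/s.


V_blind = 3 * 3084 * 0.016 / 2 = 74.0 m/s

74.0 m/s


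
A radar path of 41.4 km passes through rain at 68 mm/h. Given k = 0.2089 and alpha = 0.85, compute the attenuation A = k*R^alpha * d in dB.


gamma = 0.2089 * 68^0.85 = 7.543467 dB/km
A = 7.543467 * 41.4 = 312.3 dB

312.3 dB


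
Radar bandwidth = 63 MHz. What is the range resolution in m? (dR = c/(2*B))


dR = 3e8 / (2 * 63000000.0) = 2.38 m

2.38 m


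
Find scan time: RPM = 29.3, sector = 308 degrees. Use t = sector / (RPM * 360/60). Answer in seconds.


t = 308 / (29.3 * 360) * 60 = 1.75 s

1.75 s


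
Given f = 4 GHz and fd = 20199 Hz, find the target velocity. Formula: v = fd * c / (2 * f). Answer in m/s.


v = 20199 * 3e8 / (2 * 4000000000.0) = 757.5 m/s

757.5 m/s


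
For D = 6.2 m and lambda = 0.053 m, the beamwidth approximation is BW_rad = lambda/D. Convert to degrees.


BW_rad = 0.053 / 6.2 = 0.008548
BW_deg = 0.49 degrees

0.49 degrees


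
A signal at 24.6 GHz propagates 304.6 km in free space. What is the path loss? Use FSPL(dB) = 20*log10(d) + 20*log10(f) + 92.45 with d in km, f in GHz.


20*log10(304.6) = 49.67
20*log10(24.6) = 27.82
FSPL = 169.9 dB

169.9 dB


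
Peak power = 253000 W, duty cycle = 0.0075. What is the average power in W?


P_avg = 253000 * 0.0075 = 1897.5 W

1897.5 W


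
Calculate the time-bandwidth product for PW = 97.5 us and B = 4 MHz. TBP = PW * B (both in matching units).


TBP = 97.5 * 4 = 390.0

390.0


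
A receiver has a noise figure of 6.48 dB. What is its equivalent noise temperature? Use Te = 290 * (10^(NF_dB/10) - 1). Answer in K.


NF_lin = 10^(6.48/10) = 4.446313
Te = 290 * (4.446313 - 1) = 999.4 K

999.4 K


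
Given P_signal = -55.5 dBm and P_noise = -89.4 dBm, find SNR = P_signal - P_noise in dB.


SNR = -55.5 - (-89.4) = 33.9 dB

33.9 dB


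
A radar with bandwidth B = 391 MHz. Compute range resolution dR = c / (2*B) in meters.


dR = 3e8 / (2 * 391000000.0) = 0.38 m

0.38 m


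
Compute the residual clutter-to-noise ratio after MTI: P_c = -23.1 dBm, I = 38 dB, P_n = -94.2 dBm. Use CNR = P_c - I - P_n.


CNR = -23.1 - 38 - (-94.2) = 33.1 dB

33.1 dB


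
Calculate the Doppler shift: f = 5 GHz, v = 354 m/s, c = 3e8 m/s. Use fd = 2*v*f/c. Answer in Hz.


fd = 2 * 354 * 5000000000.0 / 3e8 = 11800.0 Hz

11800.0 Hz


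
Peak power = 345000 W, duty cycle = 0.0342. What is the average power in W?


P_avg = 345000 * 0.0342 = 11799.0 W

11799.0 W


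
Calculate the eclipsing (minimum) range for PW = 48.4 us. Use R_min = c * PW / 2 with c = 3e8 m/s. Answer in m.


R_min = 3e8 * 48.4e-6 / 2 = 7260.0 m

7260.0 m


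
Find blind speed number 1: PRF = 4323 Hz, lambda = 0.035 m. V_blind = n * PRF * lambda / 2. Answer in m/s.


V_blind = 1 * 4323 * 0.035 / 2 = 75.7 m/s

75.7 m/s


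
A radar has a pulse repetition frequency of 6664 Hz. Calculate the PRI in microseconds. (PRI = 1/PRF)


PRI = 1/6664 = 0.00015006 s = 150.1 us

150.1 us


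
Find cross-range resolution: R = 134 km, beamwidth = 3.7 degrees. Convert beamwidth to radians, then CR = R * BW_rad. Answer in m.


BW_rad = 0.064577182
CR = 134000 * 0.064577182 = 8653.3 m

8653.3 m


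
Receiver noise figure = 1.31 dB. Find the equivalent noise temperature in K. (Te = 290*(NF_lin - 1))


NF_lin = 10^(1.31/10) = 1.352073
Te = 290 * (1.352073 - 1) = 102.1 K

102.1 K


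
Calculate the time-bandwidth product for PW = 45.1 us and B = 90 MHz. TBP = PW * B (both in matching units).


TBP = 45.1 * 90 = 4059.0

4059.0


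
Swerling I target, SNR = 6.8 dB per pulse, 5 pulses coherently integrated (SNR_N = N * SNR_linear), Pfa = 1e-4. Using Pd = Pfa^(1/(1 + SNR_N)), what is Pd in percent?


SNR_lin = 10^(6.8/10) = 4.7863
SNR_N = 5 * 4.7863 = 23.9315
1/(1 + SNR_N) = 1/24.9315 = 0.0401099
Pd = (1e-4)^0.0401099 = 0.69113
Pd = 69.1%

69.1%


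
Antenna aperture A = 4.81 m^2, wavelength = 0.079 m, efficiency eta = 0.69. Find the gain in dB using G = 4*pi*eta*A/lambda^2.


G_linear = 4*pi*0.69*4.81/0.079^2 = 6682.67
G_dB = 10*log10(6682.67) = 38.2 dB

38.2 dB


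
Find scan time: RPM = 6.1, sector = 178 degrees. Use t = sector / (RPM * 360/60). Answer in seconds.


t = 178 / (6.1 * 360) * 60 = 4.86 s

4.86 s


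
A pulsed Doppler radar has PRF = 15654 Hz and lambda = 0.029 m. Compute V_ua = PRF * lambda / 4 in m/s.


V_ua = 15654 * 0.029 / 4 = 113.5 m/s

113.5 m/s


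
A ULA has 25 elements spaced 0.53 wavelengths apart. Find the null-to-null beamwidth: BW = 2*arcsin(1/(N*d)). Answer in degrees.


1/(N*d) = 1/(25*0.53) = 0.075472
BW = 2*arcsin(0.075472) = 8.7 degrees

8.7 degrees


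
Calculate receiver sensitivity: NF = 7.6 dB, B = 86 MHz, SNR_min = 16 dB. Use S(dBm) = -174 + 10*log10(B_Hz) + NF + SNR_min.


10*log10(86000000.0) = 79.34
S = -174 + 79.34 + 7.6 + 16 = -71.1 dBm

-71.1 dBm


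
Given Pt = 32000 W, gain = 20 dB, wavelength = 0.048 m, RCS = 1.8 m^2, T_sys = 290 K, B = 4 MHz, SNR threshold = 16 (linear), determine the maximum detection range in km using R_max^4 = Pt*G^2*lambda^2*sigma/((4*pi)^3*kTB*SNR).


G_lin = 10^(20/10) = 100.0
R^4 = 32000 * 100.0^2 * 0.048^2 * 1.8 / ((4*pi)^3 * 1.38e-23 * 290 * 4000000.0 * 16)
R^4 = 2.61107e15 m^4
R_max = (2.61107e15)^(1/4) = 7148.3 m = 7.1 km

7.1 km


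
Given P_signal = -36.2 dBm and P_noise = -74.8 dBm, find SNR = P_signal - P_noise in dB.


SNR = -36.2 - (-74.8) = 38.6 dB

38.6 dB


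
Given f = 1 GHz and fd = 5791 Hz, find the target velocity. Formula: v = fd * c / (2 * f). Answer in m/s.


v = 5791 * 3e8 / (2 * 1000000000.0) = 868.7 m/s

868.7 m/s


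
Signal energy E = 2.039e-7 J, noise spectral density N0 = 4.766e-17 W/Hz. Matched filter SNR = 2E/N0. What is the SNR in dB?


SNR_lin = 2 * 2.039e-7 / 4.766e-17 = 8.556e9
SNR_dB = 10*log10(8.556e9) = 99.3 dB

99.3 dB


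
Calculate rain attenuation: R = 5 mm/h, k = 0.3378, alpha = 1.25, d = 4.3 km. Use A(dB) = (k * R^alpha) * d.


gamma = 0.3378 * 5^1.25 = 2.525644 dB/km
A = 2.525644 * 4.3 = 10.86 dB

10.86 dB


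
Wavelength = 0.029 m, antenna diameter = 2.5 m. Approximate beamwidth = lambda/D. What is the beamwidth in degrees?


BW_rad = 0.029 / 2.5 = 0.0116
BW_deg = 0.66 degrees

0.66 degrees


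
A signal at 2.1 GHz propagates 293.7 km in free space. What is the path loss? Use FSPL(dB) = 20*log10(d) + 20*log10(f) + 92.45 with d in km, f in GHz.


20*log10(293.7) = 49.36
20*log10(2.1) = 6.44
FSPL = 148.3 dB

148.3 dB


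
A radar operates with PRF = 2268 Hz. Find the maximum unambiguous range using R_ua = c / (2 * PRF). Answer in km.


R_ua = 3e8 / (2 * 2268) = 66137.6 m = 66.1 km

66.1 km


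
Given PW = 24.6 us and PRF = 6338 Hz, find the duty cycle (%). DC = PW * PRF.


DC = 24.6e-6 * 6338 * 100 = 15.59%

15.59%


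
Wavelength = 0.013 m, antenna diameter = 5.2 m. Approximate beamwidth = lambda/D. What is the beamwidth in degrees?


BW_rad = 0.013 / 5.2 = 0.0025
BW_deg = 0.14 degrees

0.14 degrees


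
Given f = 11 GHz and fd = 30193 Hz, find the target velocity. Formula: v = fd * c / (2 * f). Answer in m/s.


v = 30193 * 3e8 / (2 * 11000000000.0) = 411.7 m/s

411.7 m/s


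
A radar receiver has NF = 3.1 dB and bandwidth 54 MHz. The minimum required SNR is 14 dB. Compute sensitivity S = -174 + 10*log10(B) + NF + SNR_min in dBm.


10*log10(54000000.0) = 77.32
S = -174 + 77.32 + 3.1 + 14 = -79.6 dBm

-79.6 dBm


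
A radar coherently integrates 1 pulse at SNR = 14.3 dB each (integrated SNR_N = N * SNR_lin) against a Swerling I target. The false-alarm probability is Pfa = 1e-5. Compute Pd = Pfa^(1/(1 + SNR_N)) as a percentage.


SNR_lin = 10^(14.3/10) = 26.91535
SNR_N = 1 * 26.91535 = 26.91535
1/(1 + SNR_N) = 1/27.91535 = 0.0358226
Pd = (1e-5)^0.0358226 = 0.66204
Pd = 66.2%

66.2%


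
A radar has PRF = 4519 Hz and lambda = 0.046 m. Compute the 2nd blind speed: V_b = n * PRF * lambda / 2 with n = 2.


V_blind = 2 * 4519 * 0.046 / 2 = 207.9 m/s

207.9 m/s


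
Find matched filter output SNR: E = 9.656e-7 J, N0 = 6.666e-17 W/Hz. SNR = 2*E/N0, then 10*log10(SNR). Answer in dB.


SNR_lin = 2 * 9.656e-7 / 6.666e-17 = 2.897e10
SNR_dB = 10*log10(2.897e10) = 104.6 dB

104.6 dB


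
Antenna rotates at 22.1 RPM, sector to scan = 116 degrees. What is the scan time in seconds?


t = 116 / (22.1 * 360) * 60 = 0.87 s

0.87 s


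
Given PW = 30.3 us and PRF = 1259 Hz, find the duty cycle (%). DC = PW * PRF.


DC = 30.3e-6 * 1259 * 100 = 3.81%

3.81%


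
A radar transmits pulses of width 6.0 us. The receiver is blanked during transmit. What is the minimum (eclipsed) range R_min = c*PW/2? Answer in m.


R_min = 3e8 * 6.0e-6 / 2 = 900.0 m

900.0 m


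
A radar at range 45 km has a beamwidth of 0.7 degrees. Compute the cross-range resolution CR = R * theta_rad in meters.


BW_rad = 0.012217305
CR = 45000 * 0.012217305 = 549.8 m

549.8 m


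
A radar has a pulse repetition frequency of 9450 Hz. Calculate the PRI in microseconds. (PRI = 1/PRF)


PRI = 1/9450 = 0.0001058201 s = 105.8 us

105.8 us


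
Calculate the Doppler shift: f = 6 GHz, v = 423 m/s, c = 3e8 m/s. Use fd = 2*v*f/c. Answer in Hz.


fd = 2 * 423 * 6000000000.0 / 3e8 = 16920.0 Hz

16920.0 Hz


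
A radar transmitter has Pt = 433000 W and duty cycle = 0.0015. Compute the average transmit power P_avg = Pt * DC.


P_avg = 433000 * 0.0015 = 649.5 W

649.5 W


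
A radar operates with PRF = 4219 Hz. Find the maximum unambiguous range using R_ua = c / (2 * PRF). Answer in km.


R_ua = 3e8 / (2 * 4219) = 35553.4 m = 35.6 km

35.6 km


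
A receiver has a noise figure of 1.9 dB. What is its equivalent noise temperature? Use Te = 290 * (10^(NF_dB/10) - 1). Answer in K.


NF_lin = 10^(1.9/10) = 1.548817
Te = 290 * (1.548817 - 1) = 159.2 K

159.2 K


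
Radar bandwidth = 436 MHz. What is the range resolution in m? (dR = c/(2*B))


dR = 3e8 / (2 * 436000000.0) = 0.34 m

0.34 m


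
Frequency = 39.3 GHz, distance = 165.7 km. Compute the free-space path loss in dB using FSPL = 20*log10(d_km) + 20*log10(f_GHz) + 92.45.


20*log10(165.7) = 44.39
20*log10(39.3) = 31.89
FSPL = 168.7 dB

168.7 dB


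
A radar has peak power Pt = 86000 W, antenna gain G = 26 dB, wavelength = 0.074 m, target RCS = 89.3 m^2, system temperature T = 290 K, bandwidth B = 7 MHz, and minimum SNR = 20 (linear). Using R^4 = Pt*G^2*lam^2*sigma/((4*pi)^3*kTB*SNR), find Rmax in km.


G_lin = 10^(26/10) = 398.107171
R^4 = 86000 * 398.107171^2 * 0.074^2 * 89.3 / ((4*pi)^3 * 1.38e-23 * 290 * 7000000.0 * 20)
R^4 = 5.99485e18 m^4
R_max = (5.99485e18)^(1/4) = 49481.7 m = 49.5 km

49.5 km


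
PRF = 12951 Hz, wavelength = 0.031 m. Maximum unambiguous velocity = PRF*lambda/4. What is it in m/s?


V_ua = 12951 * 0.031 / 4 = 100.4 m/s

100.4 m/s


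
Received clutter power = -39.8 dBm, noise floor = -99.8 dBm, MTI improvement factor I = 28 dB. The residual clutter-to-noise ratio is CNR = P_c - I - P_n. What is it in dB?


CNR = -39.8 - 28 - (-99.8) = 32.0 dB

32.0 dB


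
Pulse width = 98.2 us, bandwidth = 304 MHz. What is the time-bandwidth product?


TBP = 98.2 * 304 = 29852.8

29852.8


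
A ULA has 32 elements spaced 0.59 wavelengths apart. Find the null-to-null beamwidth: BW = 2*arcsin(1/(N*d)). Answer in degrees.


1/(N*d) = 1/(32*0.59) = 0.052966
BW = 2*arcsin(0.052966) = 6.1 degrees

6.1 degrees


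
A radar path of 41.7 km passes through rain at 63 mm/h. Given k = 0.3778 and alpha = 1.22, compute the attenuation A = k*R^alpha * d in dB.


gamma = 0.3778 * 63^1.22 = 59.218503 dB/km
A = 59.218503 * 41.7 = 2469.41 dB

2469.41 dB


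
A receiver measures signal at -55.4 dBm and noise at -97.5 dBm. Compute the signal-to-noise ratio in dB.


SNR = -55.4 - (-97.5) = 42.1 dB

42.1 dB


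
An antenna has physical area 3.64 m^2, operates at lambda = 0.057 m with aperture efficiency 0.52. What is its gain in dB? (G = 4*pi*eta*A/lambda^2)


G_linear = 4*pi*0.52*3.64/0.057^2 = 7320.91
G_dB = 10*log10(7320.91) = 38.6 dB

38.6 dB


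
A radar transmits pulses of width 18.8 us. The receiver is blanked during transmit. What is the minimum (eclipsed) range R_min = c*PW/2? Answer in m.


R_min = 3e8 * 18.8e-6 / 2 = 2820.0 m

2820.0 m


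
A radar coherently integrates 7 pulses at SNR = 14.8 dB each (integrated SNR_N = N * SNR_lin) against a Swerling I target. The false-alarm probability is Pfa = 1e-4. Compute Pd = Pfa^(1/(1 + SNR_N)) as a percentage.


SNR_lin = 10^(14.8/10) = 30.19952
SNR_N = 7 * 30.19952 = 211.39664
1/(1 + SNR_N) = 1/212.39664 = 0.0047082
Pd = (1e-4)^0.0047082 = 0.95756
Pd = 95.8%

95.8%


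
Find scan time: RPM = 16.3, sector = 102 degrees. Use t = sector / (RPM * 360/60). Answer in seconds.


t = 102 / (16.3 * 360) * 60 = 1.04 s

1.04 s


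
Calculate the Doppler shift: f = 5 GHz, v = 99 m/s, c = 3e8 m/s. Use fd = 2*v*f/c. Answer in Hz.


fd = 2 * 99 * 5000000000.0 / 3e8 = 3300.0 Hz

3300.0 Hz


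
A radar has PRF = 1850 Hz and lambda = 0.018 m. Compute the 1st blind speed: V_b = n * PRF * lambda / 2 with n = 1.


V_blind = 1 * 1850 * 0.018 / 2 = 16.7 m/s

16.7 m/s


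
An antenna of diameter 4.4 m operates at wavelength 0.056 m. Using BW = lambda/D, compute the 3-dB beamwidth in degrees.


BW_rad = 0.056 / 4.4 = 0.012727
BW_deg = 0.73 degrees

0.73 degrees


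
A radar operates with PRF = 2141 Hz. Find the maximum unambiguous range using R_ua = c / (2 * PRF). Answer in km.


R_ua = 3e8 / (2 * 2141) = 70060.7 m = 70.1 km

70.1 km


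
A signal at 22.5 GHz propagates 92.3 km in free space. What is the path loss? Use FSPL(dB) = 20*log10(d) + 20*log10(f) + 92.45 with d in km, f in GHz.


20*log10(92.3) = 39.3
20*log10(22.5) = 27.04
FSPL = 158.8 dB

158.8 dB


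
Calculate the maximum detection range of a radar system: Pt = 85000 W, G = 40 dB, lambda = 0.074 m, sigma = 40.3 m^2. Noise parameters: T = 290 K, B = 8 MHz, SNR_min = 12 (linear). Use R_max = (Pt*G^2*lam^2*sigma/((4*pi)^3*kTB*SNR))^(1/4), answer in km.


G_lin = 10^(40/10) = 10000.0
R^4 = 85000 * 10000.0^2 * 0.074^2 * 40.3 / ((4*pi)^3 * 1.38e-23 * 290 * 8000000.0 * 12)
R^4 = 2.46042e21 m^4
R_max = (2.46042e21)^(1/4) = 222716.5 m = 222.7 km

222.7 km


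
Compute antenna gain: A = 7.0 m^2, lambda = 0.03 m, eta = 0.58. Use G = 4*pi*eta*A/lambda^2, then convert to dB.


G_linear = 4*pi*0.58*7.0/0.03^2 = 56688.29
G_dB = 10*log10(56688.29) = 47.5 dB

47.5 dB


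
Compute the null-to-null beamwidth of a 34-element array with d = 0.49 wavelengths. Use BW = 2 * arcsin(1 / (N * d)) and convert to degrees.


1/(N*d) = 1/(34*0.49) = 0.060024
BW = 2*arcsin(0.060024) = 6.9 degrees

6.9 degrees


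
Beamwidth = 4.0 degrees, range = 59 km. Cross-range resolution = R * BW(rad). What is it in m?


BW_rad = 0.06981317
CR = 59000 * 0.06981317 = 4119.0 m

4119.0 m


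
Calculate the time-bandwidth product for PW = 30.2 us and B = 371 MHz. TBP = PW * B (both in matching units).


TBP = 30.2 * 371 = 11204.2

11204.2


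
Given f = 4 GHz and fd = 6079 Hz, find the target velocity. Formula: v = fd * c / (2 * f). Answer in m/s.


v = 6079 * 3e8 / (2 * 4000000000.0) = 228.0 m/s

228.0 m/s


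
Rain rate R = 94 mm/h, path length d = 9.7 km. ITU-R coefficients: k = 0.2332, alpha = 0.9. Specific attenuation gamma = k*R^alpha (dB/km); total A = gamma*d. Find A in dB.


gamma = 0.2332 * 94^0.9 = 13.916935 dB/km
A = 13.916935 * 9.7 = 134.99 dB

134.99 dB


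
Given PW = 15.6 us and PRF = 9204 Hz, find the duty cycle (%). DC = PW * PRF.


DC = 15.6e-6 * 9204 * 100 = 14.36%

14.36%


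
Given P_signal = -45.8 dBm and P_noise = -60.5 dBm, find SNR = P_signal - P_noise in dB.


SNR = -45.8 - (-60.5) = 14.7 dB

14.7 dB


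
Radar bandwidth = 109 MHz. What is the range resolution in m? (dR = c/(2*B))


dR = 3e8 / (2 * 109000000.0) = 1.38 m

1.38 m


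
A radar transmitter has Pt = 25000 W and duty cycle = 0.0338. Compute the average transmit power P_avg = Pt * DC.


P_avg = 25000 * 0.0338 = 845.0 W

845.0 W


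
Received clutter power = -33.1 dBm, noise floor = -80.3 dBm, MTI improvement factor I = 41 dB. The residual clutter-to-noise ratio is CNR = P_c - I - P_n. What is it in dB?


CNR = -33.1 - 41 - (-80.3) = 6.2 dB

6.2 dB


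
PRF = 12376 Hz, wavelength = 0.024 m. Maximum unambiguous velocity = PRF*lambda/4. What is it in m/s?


V_ua = 12376 * 0.024 / 4 = 74.3 m/s

74.3 m/s


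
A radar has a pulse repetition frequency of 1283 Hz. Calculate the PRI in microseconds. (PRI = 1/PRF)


PRI = 1/1283 = 0.0007794232 s = 779.4 us

779.4 us


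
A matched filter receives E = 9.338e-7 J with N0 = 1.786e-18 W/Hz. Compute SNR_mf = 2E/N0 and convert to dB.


SNR_lin = 2 * 9.338e-7 / 1.786e-18 = 1.046e12
SNR_dB = 10*log10(1.046e12) = 120.2 dB

120.2 dB


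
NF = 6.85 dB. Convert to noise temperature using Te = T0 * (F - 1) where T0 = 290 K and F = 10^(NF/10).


NF_lin = 10^(6.85/10) = 4.841724
Te = 290 * (4.841724 - 1) = 1114.1 K

1114.1 K


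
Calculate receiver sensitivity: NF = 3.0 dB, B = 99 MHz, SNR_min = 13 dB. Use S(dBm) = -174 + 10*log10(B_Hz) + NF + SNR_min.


10*log10(99000000.0) = 79.96
S = -174 + 79.96 + 3.0 + 13 = -78.0 dBm

-78.0 dBm


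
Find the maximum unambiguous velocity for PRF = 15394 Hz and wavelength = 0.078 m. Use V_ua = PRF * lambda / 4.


V_ua = 15394 * 0.078 / 4 = 300.2 m/s

300.2 m/s


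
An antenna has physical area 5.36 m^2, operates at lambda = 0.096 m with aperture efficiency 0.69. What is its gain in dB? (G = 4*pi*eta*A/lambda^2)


G_linear = 4*pi*0.69*5.36/0.096^2 = 5042.91
G_dB = 10*log10(5042.91) = 37.0 dB

37.0 dB


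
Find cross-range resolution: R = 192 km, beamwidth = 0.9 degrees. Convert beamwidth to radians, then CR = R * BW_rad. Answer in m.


BW_rad = 0.015707963
CR = 192000 * 0.015707963 = 3015.9 m

3015.9 m


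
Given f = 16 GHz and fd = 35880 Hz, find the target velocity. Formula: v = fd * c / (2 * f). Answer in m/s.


v = 35880 * 3e8 / (2 * 16000000000.0) = 336.4 m/s

336.4 m/s


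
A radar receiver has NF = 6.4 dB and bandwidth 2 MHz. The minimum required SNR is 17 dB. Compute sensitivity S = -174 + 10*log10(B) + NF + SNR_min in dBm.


10*log10(2000000.0) = 63.01
S = -174 + 63.01 + 6.4 + 17 = -87.6 dBm

-87.6 dBm


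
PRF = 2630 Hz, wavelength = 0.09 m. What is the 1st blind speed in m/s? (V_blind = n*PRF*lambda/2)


V_blind = 1 * 2630 * 0.09 / 2 = 118.4 m/s

118.4 m/s


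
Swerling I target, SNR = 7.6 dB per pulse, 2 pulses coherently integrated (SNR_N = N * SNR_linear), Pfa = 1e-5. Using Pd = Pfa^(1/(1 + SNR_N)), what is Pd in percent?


SNR_lin = 10^(7.6/10) = 5.7544
SNR_N = 2 * 5.7544 = 11.5088
1/(1 + SNR_N) = 1/12.5088 = 0.0799437
Pd = (1e-5)^0.0799437 = 0.39837
Pd = 39.8%

39.8%


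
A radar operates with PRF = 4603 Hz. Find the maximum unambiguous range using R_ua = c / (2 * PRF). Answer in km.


R_ua = 3e8 / (2 * 4603) = 32587.4 m = 32.6 km

32.6 km


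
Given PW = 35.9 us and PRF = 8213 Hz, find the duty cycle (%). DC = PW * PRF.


DC = 35.9e-6 * 8213 * 100 = 29.48%

29.48%


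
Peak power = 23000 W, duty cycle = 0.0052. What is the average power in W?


P_avg = 23000 * 0.0052 = 119.6 W

119.6 W


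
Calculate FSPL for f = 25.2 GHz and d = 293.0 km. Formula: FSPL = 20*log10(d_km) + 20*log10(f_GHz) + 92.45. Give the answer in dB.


20*log10(293.0) = 49.34
20*log10(25.2) = 28.03
FSPL = 169.8 dB

169.8 dB


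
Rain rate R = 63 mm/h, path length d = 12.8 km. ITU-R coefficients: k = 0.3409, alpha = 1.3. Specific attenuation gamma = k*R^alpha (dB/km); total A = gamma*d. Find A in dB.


gamma = 0.3409 * 63^1.3 = 74.433718 dB/km
A = 74.433718 * 12.8 = 952.75 dB

952.75 dB


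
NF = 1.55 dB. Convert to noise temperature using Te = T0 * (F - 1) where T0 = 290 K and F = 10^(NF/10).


NF_lin = 10^(1.55/10) = 1.428894
Te = 290 * (1.428894 - 1) = 124.4 K

124.4 K


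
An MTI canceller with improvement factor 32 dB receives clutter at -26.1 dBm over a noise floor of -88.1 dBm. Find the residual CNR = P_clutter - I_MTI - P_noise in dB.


CNR = -26.1 - 32 - (-88.1) = 30.0 dB

30.0 dB


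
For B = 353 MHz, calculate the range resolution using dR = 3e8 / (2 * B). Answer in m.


dR = 3e8 / (2 * 353000000.0) = 0.42 m

0.42 m


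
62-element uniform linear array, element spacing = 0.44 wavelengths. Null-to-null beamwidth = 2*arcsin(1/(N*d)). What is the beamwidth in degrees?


1/(N*d) = 1/(62*0.44) = 0.036657
BW = 2*arcsin(0.036657) = 4.2 degrees

4.2 degrees
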